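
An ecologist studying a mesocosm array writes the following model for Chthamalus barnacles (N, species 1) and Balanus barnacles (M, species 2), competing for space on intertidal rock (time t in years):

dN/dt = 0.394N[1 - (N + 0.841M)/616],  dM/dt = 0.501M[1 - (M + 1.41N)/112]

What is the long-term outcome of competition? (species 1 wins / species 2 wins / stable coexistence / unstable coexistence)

species 1 excludes species 2

Compare the nullcline intercepts: K1/α12 = 616/0.841 = 732 > K2 = 112; K2/α21 = 112/1.41 = 79.4 < K1 = 616.
Since the inequalities point opposite ways, species 1 can invade but species 2 cannot.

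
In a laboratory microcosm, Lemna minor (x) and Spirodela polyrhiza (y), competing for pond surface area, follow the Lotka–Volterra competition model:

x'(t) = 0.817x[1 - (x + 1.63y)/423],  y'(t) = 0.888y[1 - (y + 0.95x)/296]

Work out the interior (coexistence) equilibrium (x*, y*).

Setting both brackets to zero gives the nullclines x + 1.63y = 423 and 0.95x + y = 296.
Substituting y = 296 - 0.95x into the first: x(1 - 1.63·0.95) = 423 - 1.63·296.
So x* = -59.5/-0.548 = 108, and then y* = 296 - 0.95·108 = 193.

x* ≈ 108, y* ≈ 193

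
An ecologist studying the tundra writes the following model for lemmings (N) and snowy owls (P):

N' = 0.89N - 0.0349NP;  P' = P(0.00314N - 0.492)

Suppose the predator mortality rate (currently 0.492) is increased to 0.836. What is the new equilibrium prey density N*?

N* ≈ 266

At the interior fixed point, setting dP/dt = 0 with P > 0 fixes N* = (predator death rate)/(NP coefficient) — independent of the other coefficients.
With the change, N* = 0.836/0.00314 = 266; it rises from 157.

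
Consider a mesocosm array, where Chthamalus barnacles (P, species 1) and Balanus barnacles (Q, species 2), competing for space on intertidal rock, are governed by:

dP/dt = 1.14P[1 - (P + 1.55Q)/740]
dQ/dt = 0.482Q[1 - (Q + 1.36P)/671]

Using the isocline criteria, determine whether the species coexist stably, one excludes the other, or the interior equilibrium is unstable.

unstable coexistence (outcome depends on initial conditions)

Compare the nullcline intercepts: K1/α12 = 740/1.55 = 477 < K2 = 671; K2/α21 = 671/1.36 = 493 < K1 = 740.
Since both are reversed, neither can invade when rare; the interior point is a saddle.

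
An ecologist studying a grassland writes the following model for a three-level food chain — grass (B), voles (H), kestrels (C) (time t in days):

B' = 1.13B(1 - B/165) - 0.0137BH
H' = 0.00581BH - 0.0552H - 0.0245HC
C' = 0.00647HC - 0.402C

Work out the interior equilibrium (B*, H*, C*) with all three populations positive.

B* ≈ 40.7, H* ≈ 62.1, C* ≈ 7.4

From dC/dt = 0: 0.00647H* = 0.402, so H* = 62.1.
From dB/dt = 0: 1.13(1 - B*/165) = 0.0137·62.1, giving B* = 165·(1 - 0.753) = 40.7.
From dH/dt = 0: 0.00581·40.7 - 0.0552 = 0.0245C*, so C* = 0.181/0.0245 = 7.4.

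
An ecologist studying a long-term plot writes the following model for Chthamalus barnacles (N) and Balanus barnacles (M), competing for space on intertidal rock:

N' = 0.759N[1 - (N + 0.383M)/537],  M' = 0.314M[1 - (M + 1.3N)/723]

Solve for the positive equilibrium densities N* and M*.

N* ≈ 518, M* ≈ 49.6

Setting both brackets to zero gives the nullclines N + 0.383M = 537 and 1.3N + M = 723.
Substituting M = 723 - 1.3N into the first: N(1 - 0.383·1.3) = 537 - 0.383·723.
So N* = 260/0.502 = 518, and then M* = 723 - 1.3·518 = 49.6.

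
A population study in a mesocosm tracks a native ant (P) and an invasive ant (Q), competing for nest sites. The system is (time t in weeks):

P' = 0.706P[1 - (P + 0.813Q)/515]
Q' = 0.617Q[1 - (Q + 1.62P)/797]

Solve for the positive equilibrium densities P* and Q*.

P* ≈ 419, Q* ≈ 118

Setting both brackets to zero gives the nullclines P + 0.813Q = 515 and 1.62P + Q = 797.
Substituting Q = 797 - 1.62P into the first: P(1 - 0.813·1.62) = 515 - 0.813·797.
So P* = -133/-0.317 = 419, and then Q* = 797 - 1.62·419 = 118.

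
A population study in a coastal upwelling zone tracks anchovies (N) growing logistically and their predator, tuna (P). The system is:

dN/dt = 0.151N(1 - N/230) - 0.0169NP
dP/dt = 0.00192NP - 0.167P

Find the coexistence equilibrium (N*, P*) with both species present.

N* ≈ 87, P* ≈ 5.56

From dP/dt = 0 with P > 0: 0.00192N* = 0.167, so N* = 87.
Substitute into dN/dt = 0: 0.151(1 - 87/230) = 0.0169P*.
The bracket is 0.622, giving P* = 0.0939/0.0169 = 5.56.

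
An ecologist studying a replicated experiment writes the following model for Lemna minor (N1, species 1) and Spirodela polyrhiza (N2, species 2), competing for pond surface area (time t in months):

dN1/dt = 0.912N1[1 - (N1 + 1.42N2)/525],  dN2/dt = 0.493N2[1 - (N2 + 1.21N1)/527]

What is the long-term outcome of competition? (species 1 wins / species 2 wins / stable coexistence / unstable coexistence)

unstable coexistence (outcome depends on initial conditions)

Compare the nullcline intercepts: K1/α12 = 525/1.42 = 370 < K2 = 527; K2/α21 = 527/1.21 = 436 < K1 = 525.
Since both are reversed, neither can invade when rare; the interior point is a saddle.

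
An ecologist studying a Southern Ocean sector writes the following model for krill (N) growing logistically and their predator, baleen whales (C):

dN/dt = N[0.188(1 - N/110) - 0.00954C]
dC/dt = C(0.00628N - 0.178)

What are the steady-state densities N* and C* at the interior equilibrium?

N* ≈ 28.3, C* ≈ 14.6

From dC/dt = 0 with C > 0: 0.00628N* = 0.178, so N* = 28.3.
Substitute into dN/dt = 0: 0.188(1 - 28.3/110) = 0.00954C*.
The bracket is 0.742, giving C* = 0.14/0.00954 = 14.6.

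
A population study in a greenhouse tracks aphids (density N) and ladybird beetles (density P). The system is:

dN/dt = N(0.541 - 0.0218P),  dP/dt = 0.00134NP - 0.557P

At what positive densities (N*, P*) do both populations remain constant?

N* ≈ 416, P* ≈ 24.8

Set dP/dt = 0 with P > 0: 0.00134N - 0.557 = 0, so N* = 0.557/0.00134 = 416.
Set dN/dt = 0 with N > 0: 0.541 - 0.0218P = 0, so P* = 0.541/0.0218 = 24.8.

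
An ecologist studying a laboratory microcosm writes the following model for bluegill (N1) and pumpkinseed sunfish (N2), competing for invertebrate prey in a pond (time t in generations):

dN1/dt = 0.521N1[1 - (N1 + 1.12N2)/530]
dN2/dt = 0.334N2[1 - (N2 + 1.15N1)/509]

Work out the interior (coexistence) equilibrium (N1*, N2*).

Setting both brackets to zero gives the nullclines N1 + 1.12N2 = 530 and 1.15N1 + N2 = 509.
Substituting N2 = 509 - 1.15N1 into the first: N1(1 - 1.12·1.15) = 530 - 1.12·509.
So N1* = -40.1/-0.288 = 139, and then N2* = 509 - 1.15·139 = 349.

N1* ≈ 139, N2* ≈ 349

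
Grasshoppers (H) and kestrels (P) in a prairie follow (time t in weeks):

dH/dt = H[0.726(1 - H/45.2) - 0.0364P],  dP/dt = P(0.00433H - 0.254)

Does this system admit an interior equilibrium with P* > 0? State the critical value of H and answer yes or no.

The predator equation gives dP/dt > 0 only when H > 0.254/0.00433 = 58.7.
Without the predator, H → K = 45.2. Since 45.2 < 58.7, the predator cannot invade.

Threshold H = 58.7; K < 58.7, so no, the predator goes extinct.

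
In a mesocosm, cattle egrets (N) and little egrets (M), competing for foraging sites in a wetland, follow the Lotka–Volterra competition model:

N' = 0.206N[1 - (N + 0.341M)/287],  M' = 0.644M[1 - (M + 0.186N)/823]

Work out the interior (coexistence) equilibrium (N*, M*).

N* ≈ 6.79, M* ≈ 822

Setting both brackets to zero gives the nullclines N + 0.341M = 287 and 0.186N + M = 823.
Substituting M = 823 - 0.186N into the first: N(1 - 0.341·0.186) = 287 - 0.341·823.
So N* = 6.36/0.937 = 6.79, and then M* = 823 - 0.186·6.79 = 822.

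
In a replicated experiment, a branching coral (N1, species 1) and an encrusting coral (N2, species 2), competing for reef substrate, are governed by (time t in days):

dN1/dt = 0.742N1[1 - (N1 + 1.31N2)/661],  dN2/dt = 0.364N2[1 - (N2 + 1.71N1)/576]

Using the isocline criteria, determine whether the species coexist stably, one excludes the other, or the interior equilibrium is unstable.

unstable coexistence (outcome depends on initial conditions)

Compare the nullcline intercepts: K1/α12 = 661/1.31 = 505 < K2 = 576; K2/α21 = 576/1.71 = 337 < K1 = 661.
Since both are reversed, neither can invade when rare; the interior point is a saddle.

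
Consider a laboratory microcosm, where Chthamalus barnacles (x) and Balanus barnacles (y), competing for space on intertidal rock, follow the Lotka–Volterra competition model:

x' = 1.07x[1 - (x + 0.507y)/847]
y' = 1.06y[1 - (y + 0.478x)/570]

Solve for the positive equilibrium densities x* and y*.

x* ≈ 736, y* ≈ 218

Setting both brackets to zero gives the nullclines x + 0.507y = 847 and 0.478x + y = 570.
Substituting y = 570 - 0.478x into the first: x(1 - 0.507·0.478) = 847 - 0.507·570.
So x* = 558/0.758 = 736, and then y* = 570 - 0.478·736 = 218.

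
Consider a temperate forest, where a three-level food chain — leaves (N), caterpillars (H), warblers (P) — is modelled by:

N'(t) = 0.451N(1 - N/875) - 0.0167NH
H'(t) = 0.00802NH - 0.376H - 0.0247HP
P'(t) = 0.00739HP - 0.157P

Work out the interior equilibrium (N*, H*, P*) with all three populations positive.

N* ≈ 187, H* ≈ 21.2, P* ≈ 45.4

From dP/dt = 0: 0.00739H* = 0.157, so H* = 21.2.
From dN/dt = 0: 0.451(1 - N*/875) = 0.0167·21.2, giving N* = 875·(1 - 0.787) = 187.
From dH/dt = 0: 0.00802·187 - 0.376 = 0.0247P*, so P* = 1.12/0.0247 = 45.4.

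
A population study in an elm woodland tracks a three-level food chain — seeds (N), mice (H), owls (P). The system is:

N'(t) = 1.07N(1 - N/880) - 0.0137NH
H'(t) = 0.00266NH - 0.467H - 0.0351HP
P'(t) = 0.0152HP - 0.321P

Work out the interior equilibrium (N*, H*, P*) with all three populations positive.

N* ≈ 642, H* ≈ 21.1, P* ≈ 35.4

From dP/dt = 0: 0.0152H* = 0.321, so H* = 21.1.
From dN/dt = 0: 1.07(1 - N*/880) = 0.0137·21.1, giving N* = 880·(1 - 0.27) = 642.
From dH/dt = 0: 0.00266·642 - 0.467 = 0.0351P*, so P* = 1.24/0.0351 = 35.4.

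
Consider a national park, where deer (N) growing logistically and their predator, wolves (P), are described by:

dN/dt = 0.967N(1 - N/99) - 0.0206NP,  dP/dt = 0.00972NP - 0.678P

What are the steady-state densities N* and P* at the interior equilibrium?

From dP/dt = 0 with P > 0: 0.00972N* = 0.678, so N* = 69.8.
Substitute into dN/dt = 0: 0.967(1 - 69.8/99) = 0.0206P*.
The bracket is 0.295, giving P* = 0.286/0.0206 = 13.9.

N* ≈ 69.8, P* ≈ 13.9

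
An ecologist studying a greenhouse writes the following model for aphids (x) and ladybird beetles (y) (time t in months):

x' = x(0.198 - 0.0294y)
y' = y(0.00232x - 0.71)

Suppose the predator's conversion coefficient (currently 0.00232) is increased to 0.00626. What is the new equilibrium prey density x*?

At the interior fixed point, setting dy/dt = 0 with y > 0 fixes x* = (predator death rate)/(xy coefficient) — independent of the other coefficients.
With the change, x* = 0.71/0.00626 = 113; it falls from 306.

x* ≈ 113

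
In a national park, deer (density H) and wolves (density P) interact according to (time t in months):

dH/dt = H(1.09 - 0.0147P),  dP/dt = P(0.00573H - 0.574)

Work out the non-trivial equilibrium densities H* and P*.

H* ≈ 100, P* ≈ 74.1

Set dP/dt = 0 with P > 0: 0.00573H - 0.574 = 0, so H* = 0.574/0.00573 = 100.
Set dH/dt = 0 with H > 0: 1.09 - 0.0147P = 0, so P* = 1.09/0.0147 = 74.1.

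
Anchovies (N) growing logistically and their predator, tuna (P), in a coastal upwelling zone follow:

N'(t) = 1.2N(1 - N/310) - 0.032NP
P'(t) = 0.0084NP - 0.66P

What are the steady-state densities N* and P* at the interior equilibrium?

N* ≈ 78.6, P* ≈ 28

From dP/dt = 0 with P > 0: 0.0084N* = 0.66, so N* = 78.6.
Substitute into dN/dt = 0: 1.2(1 - 78.6/310) = 0.032P*.
The bracket is 0.747, giving P* = 0.896/0.032 = 28.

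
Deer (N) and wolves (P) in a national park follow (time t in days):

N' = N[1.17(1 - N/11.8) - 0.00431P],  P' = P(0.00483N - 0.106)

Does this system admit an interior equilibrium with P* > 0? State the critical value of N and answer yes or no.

The predator equation gives dP/dt > 0 only when N > 0.106/0.00483 = 21.9.
Without the predator, N → K = 11.8. Since 11.8 < 21.9, the predator cannot invade.

Threshold N = 21.9; K < 21.9, so no, the predator goes extinct.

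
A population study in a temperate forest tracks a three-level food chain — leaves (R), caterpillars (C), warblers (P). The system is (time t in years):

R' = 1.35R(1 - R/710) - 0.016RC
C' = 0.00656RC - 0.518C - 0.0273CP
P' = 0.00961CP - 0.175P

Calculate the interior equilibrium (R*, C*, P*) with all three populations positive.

R* ≈ 557, C* ≈ 18.2, P* ≈ 115

From dP/dt = 0: 0.00961C* = 0.175, so C* = 18.2.
From dR/dt = 0: 1.35(1 - R*/710) = 0.016·18.2, giving R* = 710·(1 - 0.216) = 557.
From dC/dt = 0: 0.00656·557 - 0.518 = 0.0273P*, so P* = 3.13/0.0273 = 115.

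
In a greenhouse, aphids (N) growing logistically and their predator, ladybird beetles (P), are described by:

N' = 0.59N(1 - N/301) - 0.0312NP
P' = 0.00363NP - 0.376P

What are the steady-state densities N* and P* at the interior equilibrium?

N* ≈ 104, P* ≈ 12.4

From dP/dt = 0 with P > 0: 0.00363N* = 0.376, so N* = 104.
Substitute into dN/dt = 0: 0.59(1 - 104/301) = 0.0312P*.
The bracket is 0.656, giving P* = 0.387/0.0312 = 12.4.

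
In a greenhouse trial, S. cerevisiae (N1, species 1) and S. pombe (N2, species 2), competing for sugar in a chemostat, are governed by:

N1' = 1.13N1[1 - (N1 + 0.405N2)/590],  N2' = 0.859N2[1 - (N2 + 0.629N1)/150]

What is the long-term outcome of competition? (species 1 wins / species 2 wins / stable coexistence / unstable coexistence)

species 1 excludes species 2

Compare the nullcline intercepts: K1/α12 = 590/0.405 = 1460 > K2 = 150; K2/α21 = 150/0.629 = 238 < K1 = 590.
Since the inequalities point opposite ways, species 1 can invade but species 2 cannot.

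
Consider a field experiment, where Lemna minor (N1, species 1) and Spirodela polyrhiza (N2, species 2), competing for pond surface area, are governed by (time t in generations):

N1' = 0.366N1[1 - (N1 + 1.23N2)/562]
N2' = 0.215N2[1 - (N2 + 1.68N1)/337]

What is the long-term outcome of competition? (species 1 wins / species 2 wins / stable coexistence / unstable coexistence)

Compare the nullcline intercepts: K1/α12 = 562/1.23 = 457 > K2 = 337; K2/α21 = 337/1.68 = 201 < K1 = 562.
Since the inequalities point opposite ways, species 1 can invade but species 2 cannot.

species 1 excludes species 2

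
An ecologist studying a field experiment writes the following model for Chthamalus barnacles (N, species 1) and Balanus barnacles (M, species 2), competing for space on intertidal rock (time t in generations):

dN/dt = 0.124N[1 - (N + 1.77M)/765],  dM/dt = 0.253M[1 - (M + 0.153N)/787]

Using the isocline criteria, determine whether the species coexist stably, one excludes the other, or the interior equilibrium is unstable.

species 2 excludes species 1

Compare the nullcline intercepts: K1/α12 = 765/1.77 = 432 < K2 = 787; K2/α21 = 787/0.153 = 5140 > K1 = 765.
Since the inequalities point opposite ways, species 2 can invade but species 1 cannot.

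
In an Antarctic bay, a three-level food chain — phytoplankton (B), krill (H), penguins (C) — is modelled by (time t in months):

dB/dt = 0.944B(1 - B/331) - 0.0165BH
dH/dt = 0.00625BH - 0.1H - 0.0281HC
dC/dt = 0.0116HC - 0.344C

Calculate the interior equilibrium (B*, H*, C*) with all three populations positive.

From dC/dt = 0: 0.0116H* = 0.344, so H* = 29.7.
From dB/dt = 0: 0.944(1 - B*/331) = 0.0165·29.7, giving B* = 331·(1 - 0.518) = 159.
From dH/dt = 0: 0.00625·159 - 0.1 = 0.0281C*, so C* = 0.896/0.0281 = 31.9.

B* ≈ 159, H* ≈ 29.7, C* ≈ 31.9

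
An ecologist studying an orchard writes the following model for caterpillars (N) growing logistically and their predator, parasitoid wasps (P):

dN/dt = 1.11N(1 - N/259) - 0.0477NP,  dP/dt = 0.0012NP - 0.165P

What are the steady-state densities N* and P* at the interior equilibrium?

N* ≈ 138, P* ≈ 10.9

From dP/dt = 0 with P > 0: 0.0012N* = 0.165, so N* = 138.
Substitute into dN/dt = 0: 1.11(1 - 138/259) = 0.0477P*.
The bracket is 0.469, giving P* = 0.521/0.0477 = 10.9.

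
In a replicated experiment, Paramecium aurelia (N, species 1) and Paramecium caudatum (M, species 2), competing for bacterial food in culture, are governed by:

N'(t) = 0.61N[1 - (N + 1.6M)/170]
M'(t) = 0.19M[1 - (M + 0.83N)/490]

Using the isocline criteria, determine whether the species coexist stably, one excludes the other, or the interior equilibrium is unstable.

species 2 excludes species 1

Compare the nullcline intercepts: K1/α12 = 170/1.6 = 106 < K2 = 490; K2/α21 = 490/0.83 = 590 > K1 = 170.
Since the inequalities point opposite ways, species 2 can invade but species 1 cannot.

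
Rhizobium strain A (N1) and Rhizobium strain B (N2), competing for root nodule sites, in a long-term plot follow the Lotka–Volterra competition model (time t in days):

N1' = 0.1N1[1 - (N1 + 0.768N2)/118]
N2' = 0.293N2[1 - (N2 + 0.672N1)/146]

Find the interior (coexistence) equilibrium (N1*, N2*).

N1* ≈ 12.1, N2* ≈ 138

Setting both brackets to zero gives the nullclines N1 + 0.768N2 = 118 and 0.672N1 + N2 = 146.
Substituting N2 = 146 - 0.672N1 into the first: N1(1 - 0.768·0.672) = 118 - 0.768·146.
So N1* = 5.87/0.484 = 12.1, and then N2* = 146 - 0.672·12.1 = 138.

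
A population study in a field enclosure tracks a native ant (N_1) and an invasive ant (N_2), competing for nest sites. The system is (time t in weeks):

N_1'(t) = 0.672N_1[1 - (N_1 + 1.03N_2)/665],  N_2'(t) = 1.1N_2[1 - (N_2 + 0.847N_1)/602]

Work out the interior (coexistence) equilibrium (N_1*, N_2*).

N_1* ≈ 352, N_2* ≈ 304

Setting both brackets to zero gives the nullclines N_1 + 1.03N_2 = 665 and 0.847N_1 + N_2 = 602.
Substituting N_2 = 602 - 0.847N_1 into the first: N_1(1 - 1.03·0.847) = 665 - 1.03·602.
So N_1* = 44.9/0.128 = 352, and then N_2* = 602 - 0.847·352 = 304.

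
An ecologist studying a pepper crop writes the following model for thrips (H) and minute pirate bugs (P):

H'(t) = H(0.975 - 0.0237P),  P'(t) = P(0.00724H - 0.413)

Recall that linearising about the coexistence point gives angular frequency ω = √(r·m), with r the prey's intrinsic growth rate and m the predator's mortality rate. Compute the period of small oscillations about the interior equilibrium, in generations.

Here r = 0.975 and m = 0.413, so r·m = 0.403.
ω = √0.403 = 0.635 per generation, hence T = 2π/ω ≈ 9.9 generations.

T ≈ 9.9 generations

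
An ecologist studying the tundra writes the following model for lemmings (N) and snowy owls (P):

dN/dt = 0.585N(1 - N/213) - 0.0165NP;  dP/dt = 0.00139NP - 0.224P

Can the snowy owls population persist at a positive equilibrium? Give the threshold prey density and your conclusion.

Threshold N = 161; K > 161, so yes, the predator persists.

The predator equation gives dP/dt > 0 only when N > 0.224/0.00139 = 161.
Without the predator, N → K = 213. Since 213 > 161, the predator can invade and persist.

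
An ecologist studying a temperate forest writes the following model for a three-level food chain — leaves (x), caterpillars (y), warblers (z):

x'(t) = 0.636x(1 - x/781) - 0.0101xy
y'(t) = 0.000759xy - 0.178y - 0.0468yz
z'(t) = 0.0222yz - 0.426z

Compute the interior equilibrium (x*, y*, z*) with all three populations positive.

x* ≈ 543, y* ≈ 19.2, z* ≈ 5

From dz/dt = 0: 0.0222y* = 0.426, so y* = 19.2.
From dx/dt = 0: 0.636(1 - x*/781) = 0.0101·19.2, giving x* = 781·(1 - 0.305) = 543.
From dy/dt = 0: 0.000759·543 - 0.178 = 0.0468z*, so z* = 0.234/0.0468 = 5.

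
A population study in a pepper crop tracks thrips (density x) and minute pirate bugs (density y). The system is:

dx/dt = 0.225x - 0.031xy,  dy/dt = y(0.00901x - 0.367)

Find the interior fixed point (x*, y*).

Set dy/dt = 0 with y > 0: 0.00901x - 0.367 = 0, so x* = 0.367/0.00901 = 40.7.
Set dx/dt = 0 with x > 0: 0.225 - 0.031y = 0, so y* = 0.225/0.031 = 7.26.

x* ≈ 40.7, y* ≈ 7.26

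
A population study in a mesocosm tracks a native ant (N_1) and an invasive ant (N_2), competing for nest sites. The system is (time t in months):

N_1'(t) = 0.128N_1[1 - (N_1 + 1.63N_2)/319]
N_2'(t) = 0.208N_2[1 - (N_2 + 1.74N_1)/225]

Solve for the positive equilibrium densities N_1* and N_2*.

Setting both brackets to zero gives the nullclines N_1 + 1.63N_2 = 319 and 1.74N_1 + N_2 = 225.
Substituting N_2 = 225 - 1.74N_1 into the first: N_1(1 - 1.63·1.74) = 319 - 1.63·225.
So N_1* = -47.8/-1.84 = 26, and then N_2* = 225 - 1.74·26 = 180.

N_1* ≈ 26, N_2* ≈ 180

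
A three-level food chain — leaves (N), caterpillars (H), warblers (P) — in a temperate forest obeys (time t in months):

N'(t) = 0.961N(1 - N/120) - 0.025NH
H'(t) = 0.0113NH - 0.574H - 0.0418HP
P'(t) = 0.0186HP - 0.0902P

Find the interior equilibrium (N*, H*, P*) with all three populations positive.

N* ≈ 105, H* ≈ 4.85, P* ≈ 14.6

From dP/dt = 0: 0.0186H* = 0.0902, so H* = 4.85.
From dN/dt = 0: 0.961(1 - N*/120) = 0.025·4.85, giving N* = 120·(1 - 0.126) = 105.
From dH/dt = 0: 0.0113·105 - 0.574 = 0.0418P*, so P* = 0.611/0.0418 = 14.6.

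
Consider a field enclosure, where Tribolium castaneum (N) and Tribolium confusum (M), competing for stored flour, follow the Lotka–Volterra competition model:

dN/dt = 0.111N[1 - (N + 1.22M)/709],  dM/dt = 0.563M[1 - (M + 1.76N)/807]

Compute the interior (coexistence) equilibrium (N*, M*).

N* ≈ 240, M* ≈ 384

Setting both brackets to zero gives the nullclines N + 1.22M = 709 and 1.76N + M = 807.
Substituting M = 807 - 1.76N into the first: N(1 - 1.22·1.76) = 709 - 1.22·807.
So N* = -276/-1.15 = 240, and then M* = 807 - 1.76·240 = 384.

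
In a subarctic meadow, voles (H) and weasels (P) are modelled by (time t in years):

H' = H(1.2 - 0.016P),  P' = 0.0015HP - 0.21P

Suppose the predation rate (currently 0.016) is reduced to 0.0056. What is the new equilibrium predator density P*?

At the interior fixed point, setting dH/dt = 0 with H > 0 fixes P* = (prey growth rate)/(HP coefficient) — independent of the other coefficients.
With the change, P* = 1.2/0.0056 = 214; it rises from 75.

P* ≈ 214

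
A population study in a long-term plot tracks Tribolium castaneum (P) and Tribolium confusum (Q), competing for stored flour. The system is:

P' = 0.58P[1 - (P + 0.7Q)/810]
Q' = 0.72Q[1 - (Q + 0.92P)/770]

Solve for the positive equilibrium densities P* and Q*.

Setting both brackets to zero gives the nullclines P + 0.7Q = 810 and 0.92P + Q = 770.
Substituting Q = 770 - 0.92P into the first: P(1 - 0.7·0.92) = 810 - 0.7·770.
So P* = 271/0.356 = 761, and then Q* = 770 - 0.92·761 = 69.7.

P* ≈ 761, Q* ≈ 69.7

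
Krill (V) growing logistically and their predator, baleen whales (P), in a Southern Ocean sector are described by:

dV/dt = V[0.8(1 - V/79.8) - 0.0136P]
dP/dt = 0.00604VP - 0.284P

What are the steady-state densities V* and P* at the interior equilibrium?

V* ≈ 47, P* ≈ 24.2

From dP/dt = 0 with P > 0: 0.00604V* = 0.284, so V* = 47.
Substitute into dV/dt = 0: 0.8(1 - 47/79.8) = 0.0136P*.
The bracket is 0.411, giving P* = 0.329/0.0136 = 24.2.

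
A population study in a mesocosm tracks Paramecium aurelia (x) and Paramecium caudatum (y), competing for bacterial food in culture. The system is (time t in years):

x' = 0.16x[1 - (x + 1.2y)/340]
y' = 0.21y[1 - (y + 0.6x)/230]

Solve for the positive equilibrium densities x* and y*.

Setting both brackets to zero gives the nullclines x + 1.2y = 340 and 0.6x + y = 230.
Substituting y = 230 - 0.6x into the first: x(1 - 1.2·0.6) = 340 - 1.2·230.
So x* = 64/0.28 = 229, and then y* = 230 - 0.6·229 = 92.9.

x* ≈ 229, y* ≈ 92.9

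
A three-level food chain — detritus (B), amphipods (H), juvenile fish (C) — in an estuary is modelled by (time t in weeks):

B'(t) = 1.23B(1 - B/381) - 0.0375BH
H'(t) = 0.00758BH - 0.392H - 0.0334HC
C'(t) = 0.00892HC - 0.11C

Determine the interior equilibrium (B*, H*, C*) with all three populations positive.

From dC/dt = 0: 0.00892H* = 0.11, so H* = 12.3.
From dB/dt = 0: 1.23(1 - B*/381) = 0.0375·12.3, giving B* = 381·(1 - 0.376) = 238.
From dH/dt = 0: 0.00758·238 - 0.392 = 0.0334C*, so C* = 1.41/0.0334 = 42.2.

B* ≈ 238, H* ≈ 12.3, C* ≈ 42.2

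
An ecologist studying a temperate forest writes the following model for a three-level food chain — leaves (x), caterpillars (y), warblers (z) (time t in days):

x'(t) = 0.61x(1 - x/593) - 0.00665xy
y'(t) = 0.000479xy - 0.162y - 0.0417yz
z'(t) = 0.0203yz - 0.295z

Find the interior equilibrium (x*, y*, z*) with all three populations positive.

From dz/dt = 0: 0.0203y* = 0.295, so y* = 14.5.
From dx/dt = 0: 0.61(1 - x*/593) = 0.00665·14.5, giving x* = 593·(1 - 0.158) = 499.
From dy/dt = 0: 0.000479·499 - 0.162 = 0.0417z*, so z* = 0.077/0.0417 = 1.85.

x* ≈ 499, y* ≈ 14.5, z* ≈ 1.85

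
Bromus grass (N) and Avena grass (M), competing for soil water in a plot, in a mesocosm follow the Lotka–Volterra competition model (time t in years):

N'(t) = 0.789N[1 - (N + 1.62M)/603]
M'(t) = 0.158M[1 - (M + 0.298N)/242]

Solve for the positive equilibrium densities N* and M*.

N* ≈ 408, M* ≈ 120

Setting both brackets to zero gives the nullclines N + 1.62M = 603 and 0.298N + M = 242.
Substituting M = 242 - 0.298N into the first: N(1 - 1.62·0.298) = 603 - 1.62·242.
So N* = 211/0.517 = 408, and then M* = 242 - 0.298·408 = 120.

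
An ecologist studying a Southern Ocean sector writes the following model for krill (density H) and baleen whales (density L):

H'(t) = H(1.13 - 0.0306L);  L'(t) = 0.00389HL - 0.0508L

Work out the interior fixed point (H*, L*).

Set dL/dt = 0 with L > 0: 0.00389H - 0.0508 = 0, so H* = 0.0508/0.00389 = 13.1.
Set dH/dt = 0 with H > 0: 1.13 - 0.0306L = 0, so L* = 1.13/0.0306 = 36.9.

H* ≈ 13.1, L* ≈ 36.9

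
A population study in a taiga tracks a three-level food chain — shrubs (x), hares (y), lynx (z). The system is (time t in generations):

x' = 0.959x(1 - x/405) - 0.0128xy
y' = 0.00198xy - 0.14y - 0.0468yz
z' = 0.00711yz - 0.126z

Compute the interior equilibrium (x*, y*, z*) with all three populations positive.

x* ≈ 309, y* ≈ 17.7, z* ≈ 10.1

From dz/dt = 0: 0.00711y* = 0.126, so y* = 17.7.
From dx/dt = 0: 0.959(1 - x*/405) = 0.0128·17.7, giving x* = 405·(1 - 0.237) = 309.
From dy/dt = 0: 0.00198·309 - 0.14 = 0.0468z*, so z* = 0.472/0.0468 = 10.1.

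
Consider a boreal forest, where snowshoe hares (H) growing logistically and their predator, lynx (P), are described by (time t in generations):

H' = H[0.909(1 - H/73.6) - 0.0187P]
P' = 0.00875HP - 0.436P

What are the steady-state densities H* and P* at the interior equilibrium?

From dP/dt = 0 with P > 0: 0.00875H* = 0.436, so H* = 49.8.
Substitute into dH/dt = 0: 0.909(1 - 49.8/73.6) = 0.0187P*.
The bracket is 0.323, giving P* = 0.294/0.0187 = 15.7.

H* ≈ 49.8, P* ≈ 15.7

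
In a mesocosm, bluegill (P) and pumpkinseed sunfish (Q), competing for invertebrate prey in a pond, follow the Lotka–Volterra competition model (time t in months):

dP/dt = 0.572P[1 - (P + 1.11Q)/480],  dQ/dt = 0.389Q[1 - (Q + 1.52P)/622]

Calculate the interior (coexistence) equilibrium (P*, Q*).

Setting both brackets to zero gives the nullclines P + 1.11Q = 480 and 1.52P + Q = 622.
Substituting Q = 622 - 1.52P into the first: P(1 - 1.11·1.52) = 480 - 1.11·622.
So P* = -210/-0.687 = 306, and then Q* = 622 - 1.52·306 = 157.

P* ≈ 306, Q* ≈ 157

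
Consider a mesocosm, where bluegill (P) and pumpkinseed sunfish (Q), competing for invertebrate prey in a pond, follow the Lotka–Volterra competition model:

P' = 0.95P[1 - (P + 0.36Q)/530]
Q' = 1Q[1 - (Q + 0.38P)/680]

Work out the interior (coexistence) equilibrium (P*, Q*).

Setting both brackets to zero gives the nullclines P + 0.36Q = 530 and 0.38P + Q = 680.
Substituting Q = 680 - 0.38P into the first: P(1 - 0.36·0.38) = 530 - 0.36·680.
So P* = 285/0.863 = 330, and then Q* = 680 - 0.38·330 = 554.

P* ≈ 330, Q* ≈ 554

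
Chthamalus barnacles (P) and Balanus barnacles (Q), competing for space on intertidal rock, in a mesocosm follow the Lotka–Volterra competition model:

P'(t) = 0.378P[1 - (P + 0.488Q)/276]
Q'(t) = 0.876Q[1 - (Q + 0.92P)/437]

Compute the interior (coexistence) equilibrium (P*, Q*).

Setting both brackets to zero gives the nullclines P + 0.488Q = 276 and 0.92P + Q = 437.
Substituting Q = 437 - 0.92P into the first: P(1 - 0.488·0.92) = 276 - 0.488·437.
So P* = 62.7/0.551 = 114, and then Q* = 437 - 0.92·114 = 332.

P* ≈ 114, Q* ≈ 332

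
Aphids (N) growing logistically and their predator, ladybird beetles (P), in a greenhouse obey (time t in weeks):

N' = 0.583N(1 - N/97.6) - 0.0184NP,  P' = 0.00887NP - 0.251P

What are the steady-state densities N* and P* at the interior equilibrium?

N* ≈ 28.3, P* ≈ 22.5

From dP/dt = 0 with P > 0: 0.00887N* = 0.251, so N* = 28.3.
Substitute into dN/dt = 0: 0.583(1 - 28.3/97.6) = 0.0184P*.
The bracket is 0.71, giving P* = 0.414/0.0184 = 22.5.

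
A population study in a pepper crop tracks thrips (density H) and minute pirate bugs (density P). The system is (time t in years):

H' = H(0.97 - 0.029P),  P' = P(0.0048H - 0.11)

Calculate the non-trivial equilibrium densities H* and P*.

Set dP/dt = 0 with P > 0: 0.0048H - 0.11 = 0, so H* = 0.11/0.0048 = 22.9.
Set dH/dt = 0 with H > 0: 0.97 - 0.029P = 0, so P* = 0.97/0.029 = 33.4.

H* ≈ 22.9, P* ≈ 33.4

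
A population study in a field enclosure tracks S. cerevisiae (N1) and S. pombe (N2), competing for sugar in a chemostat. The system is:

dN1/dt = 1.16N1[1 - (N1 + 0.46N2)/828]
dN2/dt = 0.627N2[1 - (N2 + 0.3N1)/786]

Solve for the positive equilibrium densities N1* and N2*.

Setting both brackets to zero gives the nullclines N1 + 0.46N2 = 828 and 0.3N1 + N2 = 786.
Substituting N2 = 786 - 0.3N1 into the first: N1(1 - 0.46·0.3) = 828 - 0.46·786.
So N1* = 466/0.862 = 541, and then N2* = 786 - 0.3·541 = 624.

N1* ≈ 541, N2* ≈ 624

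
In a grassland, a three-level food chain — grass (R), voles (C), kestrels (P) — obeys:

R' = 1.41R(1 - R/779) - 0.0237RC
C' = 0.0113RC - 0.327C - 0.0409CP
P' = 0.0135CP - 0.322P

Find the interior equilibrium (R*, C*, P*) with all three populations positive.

From dP/dt = 0: 0.0135C* = 0.322, so C* = 23.9.
From dR/dt = 0: 1.41(1 - R*/779) = 0.0237·23.9, giving R* = 779·(1 - 0.401) = 467.
From dC/dt = 0: 0.0113·467 - 0.327 = 0.0409P*, so P* = 4.95/0.0409 = 121.

R* ≈ 467, C* ≈ 23.9, P* ≈ 121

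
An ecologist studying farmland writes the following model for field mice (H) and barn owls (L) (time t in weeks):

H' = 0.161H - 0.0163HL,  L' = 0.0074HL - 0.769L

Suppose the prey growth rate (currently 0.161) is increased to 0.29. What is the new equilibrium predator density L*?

L* ≈ 17.8

At the interior fixed point, setting dH/dt = 0 with H > 0 fixes L* = (prey growth rate)/(HL coefficient) — independent of the other coefficients.
With the change, L* = 0.29/0.0163 = 17.8; it rises from 9.88.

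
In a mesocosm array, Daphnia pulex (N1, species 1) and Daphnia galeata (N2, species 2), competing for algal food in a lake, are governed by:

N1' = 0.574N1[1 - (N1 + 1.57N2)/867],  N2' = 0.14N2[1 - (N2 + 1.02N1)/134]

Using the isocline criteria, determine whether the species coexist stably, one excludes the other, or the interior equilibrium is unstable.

species 1 excludes species 2

Compare the nullcline intercepts: K1/α12 = 867/1.57 = 552 > K2 = 134; K2/α21 = 134/1.02 = 131 < K1 = 867.
Since the inequalities point opposite ways, species 1 can invade but species 2 cannot.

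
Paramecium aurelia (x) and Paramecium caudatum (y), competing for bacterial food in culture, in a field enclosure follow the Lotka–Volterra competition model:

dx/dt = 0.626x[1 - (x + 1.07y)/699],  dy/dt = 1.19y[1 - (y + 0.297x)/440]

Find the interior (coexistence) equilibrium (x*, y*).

x* ≈ 335, y* ≈ 341

Setting both brackets to zero gives the nullclines x + 1.07y = 699 and 0.297x + y = 440.
Substituting y = 440 - 0.297x into the first: x(1 - 1.07·0.297) = 699 - 1.07·440.
So x* = 228/0.682 = 335, and then y* = 440 - 0.297·335 = 341.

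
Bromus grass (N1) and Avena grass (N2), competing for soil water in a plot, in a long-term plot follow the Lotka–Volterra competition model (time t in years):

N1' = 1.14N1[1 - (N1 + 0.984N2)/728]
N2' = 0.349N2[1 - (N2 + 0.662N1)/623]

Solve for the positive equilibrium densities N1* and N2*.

N1* ≈ 330, N2* ≈ 405

Setting both brackets to zero gives the nullclines N1 + 0.984N2 = 728 and 0.662N1 + N2 = 623.
Substituting N2 = 623 - 0.662N1 into the first: N1(1 - 0.984·0.662) = 728 - 0.984·623.
So N1* = 115/0.349 = 330, and then N2* = 623 - 0.662·330 = 405.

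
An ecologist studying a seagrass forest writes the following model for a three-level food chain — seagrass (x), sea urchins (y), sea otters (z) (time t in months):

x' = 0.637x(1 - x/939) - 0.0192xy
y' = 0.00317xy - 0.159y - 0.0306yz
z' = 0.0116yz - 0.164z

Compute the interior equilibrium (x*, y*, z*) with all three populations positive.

From dz/dt = 0: 0.0116y* = 0.164, so y* = 14.1.
From dx/dt = 0: 0.637(1 - x*/939) = 0.0192·14.1, giving x* = 939·(1 - 0.426) = 539.
From dy/dt = 0: 0.00317·539 - 0.159 = 0.0306z*, so z* = 1.55/0.0306 = 50.6.

x* ≈ 539, y* ≈ 14.1, z* ≈ 50.6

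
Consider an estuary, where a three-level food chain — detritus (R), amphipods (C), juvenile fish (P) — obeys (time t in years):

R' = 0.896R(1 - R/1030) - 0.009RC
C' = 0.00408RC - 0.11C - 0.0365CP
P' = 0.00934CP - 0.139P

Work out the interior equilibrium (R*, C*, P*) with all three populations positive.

R* ≈ 876, C* ≈ 14.9, P* ≈ 94.9

From dP/dt = 0: 0.00934C* = 0.139, so C* = 14.9.
From dR/dt = 0: 0.896(1 - R*/1030) = 0.009·14.9, giving R* = 1030·(1 - 0.149) = 876.
From dC/dt = 0: 0.00408·876 - 0.11 = 0.0365P*, so P* = 3.46/0.0365 = 94.9.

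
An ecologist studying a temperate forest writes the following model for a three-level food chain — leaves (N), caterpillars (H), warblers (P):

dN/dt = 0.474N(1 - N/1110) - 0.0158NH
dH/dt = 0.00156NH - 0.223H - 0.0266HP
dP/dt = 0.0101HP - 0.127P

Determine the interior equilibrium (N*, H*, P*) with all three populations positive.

From dP/dt = 0: 0.0101H* = 0.127, so H* = 12.6.
From dN/dt = 0: 0.474(1 - N*/1110) = 0.0158·12.6, giving N* = 1110·(1 - 0.419) = 645.
From dH/dt = 0: 0.00156·645 - 0.223 = 0.0266P*, so P* = 0.783/0.0266 = 29.4.

N* ≈ 645, H* ≈ 12.6, P* ≈ 29.4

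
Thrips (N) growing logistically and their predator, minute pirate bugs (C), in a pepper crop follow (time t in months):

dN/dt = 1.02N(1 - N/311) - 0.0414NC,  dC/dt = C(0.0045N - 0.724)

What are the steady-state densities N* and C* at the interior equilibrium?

From dC/dt = 0 with C > 0: 0.0045N* = 0.724, so N* = 161.
Substitute into dN/dt = 0: 1.02(1 - 161/311) = 0.0414C*.
The bracket is 0.483, giving C* = 0.492/0.0414 = 11.9.

N* ≈ 161, C* ≈ 11.9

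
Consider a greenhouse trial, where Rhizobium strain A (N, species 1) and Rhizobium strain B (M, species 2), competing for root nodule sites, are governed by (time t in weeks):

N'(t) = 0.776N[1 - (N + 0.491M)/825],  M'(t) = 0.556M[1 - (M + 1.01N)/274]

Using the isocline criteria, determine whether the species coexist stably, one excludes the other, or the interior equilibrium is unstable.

Compare the nullcline intercepts: K1/α12 = 825/0.491 = 1680 > K2 = 274; K2/α21 = 274/1.01 = 271 < K1 = 825.
Since the inequalities point opposite ways, species 1 can invade but species 2 cannot.

species 1 excludes species 2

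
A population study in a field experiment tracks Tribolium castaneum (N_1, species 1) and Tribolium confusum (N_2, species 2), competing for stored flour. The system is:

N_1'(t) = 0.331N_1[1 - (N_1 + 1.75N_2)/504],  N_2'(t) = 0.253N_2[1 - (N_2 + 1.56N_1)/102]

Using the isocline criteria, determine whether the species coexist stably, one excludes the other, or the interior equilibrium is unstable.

species 1 excludes species 2

Compare the nullcline intercepts: K1/α12 = 504/1.75 = 288 > K2 = 102; K2/α21 = 102/1.56 = 65.4 < K1 = 504.
Since the inequalities point opposite ways, species 1 can invade but species 2 cannot.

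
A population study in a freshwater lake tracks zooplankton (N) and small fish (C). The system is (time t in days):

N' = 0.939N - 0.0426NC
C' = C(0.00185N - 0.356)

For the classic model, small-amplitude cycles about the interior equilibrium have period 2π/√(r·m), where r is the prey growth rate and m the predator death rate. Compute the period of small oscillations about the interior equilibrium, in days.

Here r = 0.939 and m = 0.356, so r·m = 0.334.
ω = √0.334 = 0.578 per day, hence T = 2π/ω ≈ 10.9 days.

T ≈ 10.9 days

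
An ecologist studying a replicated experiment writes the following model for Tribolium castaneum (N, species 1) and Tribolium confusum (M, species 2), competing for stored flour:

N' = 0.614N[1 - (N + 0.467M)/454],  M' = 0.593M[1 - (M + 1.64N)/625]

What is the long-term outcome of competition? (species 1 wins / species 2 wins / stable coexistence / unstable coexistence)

species 1 excludes species 2

Compare the nullcline intercepts: K1/α12 = 454/0.467 = 972 > K2 = 625; K2/α21 = 625/1.64 = 381 < K1 = 454.
Since the inequalities point opposite ways, species 1 can invade but species 2 cannot.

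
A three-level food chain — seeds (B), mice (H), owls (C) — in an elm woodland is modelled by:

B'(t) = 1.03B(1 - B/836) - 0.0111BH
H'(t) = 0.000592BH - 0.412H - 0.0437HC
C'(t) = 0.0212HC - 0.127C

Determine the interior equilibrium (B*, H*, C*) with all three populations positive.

B* ≈ 782, H* ≈ 5.99, C* ≈ 1.17

From dC/dt = 0: 0.0212H* = 0.127, so H* = 5.99.
From dB/dt = 0: 1.03(1 - B*/836) = 0.0111·5.99, giving B* = 836·(1 - 0.0646) = 782.
From dH/dt = 0: 0.000592·782 - 0.412 = 0.0437C*, so C* = 0.051/0.0437 = 1.17.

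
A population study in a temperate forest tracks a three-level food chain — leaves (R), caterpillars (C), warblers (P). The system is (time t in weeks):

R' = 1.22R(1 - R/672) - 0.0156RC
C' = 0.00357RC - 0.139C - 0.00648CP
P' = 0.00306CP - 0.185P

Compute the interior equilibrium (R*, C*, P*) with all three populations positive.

R* ≈ 153, C* ≈ 60.5, P* ≈ 62.6

From dP/dt = 0: 0.00306C* = 0.185, so C* = 60.5.
From dR/dt = 0: 1.22(1 - R*/672) = 0.0156·60.5, giving R* = 672·(1 - 0.773) = 153.
From dC/dt = 0: 0.00357·153 - 0.139 = 0.00648P*, so P* = 0.405/0.00648 = 62.6.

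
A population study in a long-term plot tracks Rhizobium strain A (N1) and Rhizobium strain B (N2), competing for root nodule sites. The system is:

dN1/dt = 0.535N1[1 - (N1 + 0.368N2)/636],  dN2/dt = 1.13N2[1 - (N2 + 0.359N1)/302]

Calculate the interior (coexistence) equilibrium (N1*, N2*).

Setting both brackets to zero gives the nullclines N1 + 0.368N2 = 636 and 0.359N1 + N2 = 302.
Substituting N2 = 302 - 0.359N1 into the first: N1(1 - 0.368·0.359) = 636 - 0.368·302.
So N1* = 525/0.868 = 605, and then N2* = 302 - 0.359·605 = 84.9.

N1* ≈ 605, N2* ≈ 84.9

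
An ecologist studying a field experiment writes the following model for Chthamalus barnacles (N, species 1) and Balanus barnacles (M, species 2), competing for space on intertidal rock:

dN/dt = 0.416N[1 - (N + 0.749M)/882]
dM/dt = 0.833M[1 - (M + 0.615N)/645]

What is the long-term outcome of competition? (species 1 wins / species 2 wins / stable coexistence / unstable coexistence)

stable coexistence

Compare the nullcline intercepts: K1/α12 = 882/0.749 = 1180 > K2 = 645; K2/α21 = 645/0.615 = 1050 > K1 = 882.
Since both inequalities hold, each species can invade when rare, so the interior equilibrium is stable.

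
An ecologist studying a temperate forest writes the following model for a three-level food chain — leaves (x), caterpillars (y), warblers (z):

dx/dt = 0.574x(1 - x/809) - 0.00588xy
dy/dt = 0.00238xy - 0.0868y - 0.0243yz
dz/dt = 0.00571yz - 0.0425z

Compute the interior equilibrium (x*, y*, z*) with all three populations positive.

From dz/dt = 0: 0.00571y* = 0.0425, so y* = 7.44.
From dx/dt = 0: 0.574(1 - x*/809) = 0.00588·7.44, giving x* = 809·(1 - 0.0762) = 747.
From dy/dt = 0: 0.00238·747 - 0.0868 = 0.0243z*, so z* = 1.69/0.0243 = 69.6.

x* ≈ 747, y* ≈ 7.44, z* ≈ 69.6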